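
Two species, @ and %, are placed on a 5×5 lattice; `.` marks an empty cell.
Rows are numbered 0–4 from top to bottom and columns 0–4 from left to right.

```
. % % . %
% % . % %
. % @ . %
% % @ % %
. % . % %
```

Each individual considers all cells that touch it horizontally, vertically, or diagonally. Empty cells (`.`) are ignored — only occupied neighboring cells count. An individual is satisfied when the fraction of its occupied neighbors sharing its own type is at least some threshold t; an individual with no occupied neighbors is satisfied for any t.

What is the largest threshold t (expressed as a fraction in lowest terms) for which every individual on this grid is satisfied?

Row 0: (0,1)% 3/3 · (0,2)% 3/3 · (0,4)% 2/2
Row 1: (1,0)% 3/3 · (1,1)% 4/5 · (1,3)% 4/5 · (1,4)% 3/3
Row 2: (2,1)% 4/6 · (2,2)@ 1/6 · (2,4)% 4/4
Row 3: (3,0)% 3/3 · (3,1)% 3/5 · (3,2)@ 1/6 · (3,3)% 4/6 · (3,4)% 4/4
Row 4: (4,1)% 2/3 · (4,3)% 3/4 · (4,4)% 3/3
The smallest same-type fraction is 1/6 at (2,2), which reduces to 1/6. Any threshold above that leaves this individual unsatisfied.

1/6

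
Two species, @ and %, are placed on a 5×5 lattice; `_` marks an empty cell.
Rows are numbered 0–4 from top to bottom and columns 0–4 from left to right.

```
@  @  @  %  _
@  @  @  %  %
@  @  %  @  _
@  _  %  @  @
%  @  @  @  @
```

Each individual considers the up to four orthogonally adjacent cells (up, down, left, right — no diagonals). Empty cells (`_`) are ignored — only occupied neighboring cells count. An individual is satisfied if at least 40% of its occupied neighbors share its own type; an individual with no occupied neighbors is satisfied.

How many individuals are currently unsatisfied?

4

Row 0: (0,0)@ 2/2 satisfied · (0,1)@ 3/3 satisfied · (0,2)@ 2/3 satisfied · (0,3)% 1/2 satisfied
Row 1: (1,0)@ 3/3 satisfied · (1,1)@ 4/4 satisfied · (1,2)@ 2/4 satisfied · (1,3)% 2/4 satisfied · (1,4)% 1/1 satisfied
Row 2: (2,0)@ 3/3 satisfied · (2,1)@ 2/3 satisfied · (2,2)% 1/4 not · (2,3)@ 1/3 not
Row 3: (3,0)@ 1/2 satisfied · (3,2)% 1/3 not · (3,3)@ 3/4 satisfied · (3,4)@ 2/2 satisfied
Row 4: (4,0)% 0/2 not · (4,1)@ 1/2 satisfied · (4,2)@ 2/3 satisfied · (4,3)@ 3/3 satisfied · (4,4)@ 2/2 satisfied
Unsatisfied: (2,2), (2,3), (3,2), (4,0) — 4 in total.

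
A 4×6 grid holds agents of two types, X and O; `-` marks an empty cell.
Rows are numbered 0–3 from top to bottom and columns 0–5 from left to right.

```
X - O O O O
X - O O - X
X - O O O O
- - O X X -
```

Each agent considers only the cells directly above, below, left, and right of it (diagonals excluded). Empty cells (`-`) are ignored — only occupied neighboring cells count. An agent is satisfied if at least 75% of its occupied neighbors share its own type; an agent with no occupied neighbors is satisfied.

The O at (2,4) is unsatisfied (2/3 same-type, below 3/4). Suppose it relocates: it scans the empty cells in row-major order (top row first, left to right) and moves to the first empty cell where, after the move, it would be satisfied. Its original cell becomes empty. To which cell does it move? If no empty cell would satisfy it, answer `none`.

Vacating (2,4). Empty cells in order:
  (0,1): 1/2 same-type → still unsatisfied.
  (1,1): 1/2 same-type → still unsatisfied.
  (1,4): 2/3 same-type → still unsatisfied.
  (2,1): 1/2 same-type → still unsatisfied.
  (3,0): 0/1 same-type → still unsatisfied.
  (3,1): 1/1 same-type → satisfied — stop here.

(3,1)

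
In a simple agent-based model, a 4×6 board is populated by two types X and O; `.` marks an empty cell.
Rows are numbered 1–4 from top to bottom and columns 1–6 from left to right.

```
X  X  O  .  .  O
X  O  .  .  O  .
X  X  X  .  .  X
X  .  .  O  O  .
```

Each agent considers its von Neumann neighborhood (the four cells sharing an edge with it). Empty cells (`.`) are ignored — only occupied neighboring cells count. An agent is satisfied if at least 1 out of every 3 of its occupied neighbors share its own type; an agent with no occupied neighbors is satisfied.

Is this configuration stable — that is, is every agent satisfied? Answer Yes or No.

No

(1,1)X 2/2 ✓
(1,2)X 1/3 ✓
(1,3)O 0/1 ✗
(1,6)O 0/0 ✓
(2,1)X 2/3 ✓
(2,2)O 0/3 ✗
(2,5)O 0/0 ✓
(3,1)X 3/3 ✓
(3,2)X 2/3 ✓
(3,3)X 1/1 ✓
(3,6)X 0/0 ✓
(4,1)X 1/1 ✓
(4,4)O 1/1 ✓
(4,5)O 1/1 ✓
For instance (1,3) has only 0/1 same-type neighbors, below 1/3.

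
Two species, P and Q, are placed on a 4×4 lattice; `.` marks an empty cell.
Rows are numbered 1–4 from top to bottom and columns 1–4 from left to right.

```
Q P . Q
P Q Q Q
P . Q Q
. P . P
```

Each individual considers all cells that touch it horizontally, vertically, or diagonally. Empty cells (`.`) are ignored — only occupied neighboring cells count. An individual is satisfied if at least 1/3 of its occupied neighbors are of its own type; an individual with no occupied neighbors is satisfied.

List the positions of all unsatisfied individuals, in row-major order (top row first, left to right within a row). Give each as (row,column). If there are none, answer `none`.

(1,2), (4,4)

Row 1: (1,1)Q 1/3 satisfied · (1,2)P 1/4 not · (1,4)Q 2/2 satisfied
Row 2: (2,1)P 2/4 satisfied · (2,2)Q 3/6 satisfied · (2,3)Q 5/6 satisfied · (2,4)Q 4/4 satisfied
Row 3: (3,1)P 2/3 satisfied · (3,3)Q 4/6 satisfied · (3,4)Q 3/4 satisfied
Row 4: (4,2)P 1/2 satisfied · (4,4)P 0/2 not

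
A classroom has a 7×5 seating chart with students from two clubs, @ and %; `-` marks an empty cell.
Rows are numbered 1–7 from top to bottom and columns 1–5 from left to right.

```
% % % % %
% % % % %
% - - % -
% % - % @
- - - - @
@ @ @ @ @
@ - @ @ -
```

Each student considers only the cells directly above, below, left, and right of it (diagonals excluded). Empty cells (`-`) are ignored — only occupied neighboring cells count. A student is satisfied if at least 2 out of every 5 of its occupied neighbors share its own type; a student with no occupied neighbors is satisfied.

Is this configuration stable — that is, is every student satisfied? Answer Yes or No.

Row 1: (1,1)% 2/2 ok · (1,2)% 3/3 ok · (1,3)% 3/3 ok · (1,4)% 3/3 ok · (1,5)% 2/2 ok
Row 2: (2,1)% 3/3 ok · (2,2)% 3/3 ok · (2,3)% 3/3 ok · (2,4)% 4/4 ok · (2,5)% 2/2 ok
Row 3: (3,1)% 2/2 ok · (3,4)% 2/2 ok
Row 4: (4,1)% 2/2 ok · (4,2)% 1/1 ok · (4,4)% 1/2 ok · (4,5)@ 1/2 ok
Row 5: (5,5)@ 2/2 ok
Row 6: (6,1)@ 2/2 ok · (6,2)@ 2/2 ok · (6,3)@ 3/3 ok · (6,4)@ 3/3 ok · (6,5)@ 2/2 ok
Row 7: (7,1)@ 1/1 ok · (7,3)@ 2/2 ok · (7,4)@ 2/2 ok
All meet the threshold, so the configuration is stable.

Yes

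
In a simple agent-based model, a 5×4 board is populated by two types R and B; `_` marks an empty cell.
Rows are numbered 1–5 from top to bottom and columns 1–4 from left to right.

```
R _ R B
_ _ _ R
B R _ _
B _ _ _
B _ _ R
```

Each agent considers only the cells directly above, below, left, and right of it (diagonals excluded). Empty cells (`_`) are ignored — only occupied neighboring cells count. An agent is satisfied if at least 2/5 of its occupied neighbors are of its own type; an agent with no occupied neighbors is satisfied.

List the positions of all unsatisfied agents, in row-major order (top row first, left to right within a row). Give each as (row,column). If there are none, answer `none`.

(1,3), (1,4), (2,4), (3,2)

Row 1: (1,1)R 0/0 satisfied · (1,3)R 0/1 not · (1,4)B 0/2 not
Row 2: (2,4)R 0/1 not
Row 3: (3,1)B 1/2 satisfied · (3,2)R 0/1 not
Row 4: (4,1)B 2/2 satisfied
Row 5: (5,1)B 1/1 satisfied · (5,4)R 0/0 satisfied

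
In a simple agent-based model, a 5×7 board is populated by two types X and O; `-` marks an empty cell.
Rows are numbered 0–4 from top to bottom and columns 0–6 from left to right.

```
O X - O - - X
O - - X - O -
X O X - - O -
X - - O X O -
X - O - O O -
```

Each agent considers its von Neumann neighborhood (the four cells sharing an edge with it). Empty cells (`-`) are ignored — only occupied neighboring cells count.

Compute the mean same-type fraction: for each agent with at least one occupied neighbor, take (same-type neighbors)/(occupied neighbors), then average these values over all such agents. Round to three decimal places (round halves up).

Row 0: (0,0)O 1/2 · (0,1)X 0/1 · (0,3)O 0/1 · (0,6)X — no occupied neighbors
Row 1: (1,0)O 1/2 · (1,3)X 0/1 · (1,5)O 1/1
Row 2: (2,0)X 1/3 · (2,1)O 0/2 · (2,2)X 0/1 · (2,5)O 2/2
Row 3: (3,0)X 2/2 · (3,3)O 0/1 · (3,4)X 0/3 · (3,5)O 2/3
Row 4: (4,0)X 1/1 · (4,2)O — no occupied neighbors · (4,4)O 1/2 · (4,5)O 2/2
Sum over 17 agents: 1/2 + 0/1 + 0/1 + 1/2 + 0/1 + 1/1 + 1/3 + 0/2 + 0/1 + 2/2 + 2/2 + 0/1 + 0/3 + 2/3 + 1/1 + 1/2 + 2/2 = 15/2; mean = 15/2 ÷ 17 = 15/34 = 0.441176… → 0.441.

0.441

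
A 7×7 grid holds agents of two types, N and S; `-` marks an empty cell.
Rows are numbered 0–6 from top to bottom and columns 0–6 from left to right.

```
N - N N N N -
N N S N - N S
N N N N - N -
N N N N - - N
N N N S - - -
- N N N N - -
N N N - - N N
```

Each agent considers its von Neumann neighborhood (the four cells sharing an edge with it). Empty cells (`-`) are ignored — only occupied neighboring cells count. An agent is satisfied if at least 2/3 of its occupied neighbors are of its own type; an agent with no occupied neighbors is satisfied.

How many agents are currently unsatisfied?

4

Row 0: (0,0)N 1/1 ✓ · (0,2)N 1/2 ✗ · (0,3)N 3/3 ✓ · (0,4)N 2/2 ✓ · (0,5)N 2/2 ✓
Row 1: (1,0)N 3/3 ✓ · (1,1)N 2/3 ✓ · (1,2)S 0/4 ✗ · (1,3)N 2/3 ✓ · (1,5)N 2/3 ✓ · (1,6)S 0/1 ✗
Row 2: (2,0)N 3/3 ✓ · (2,1)N 4/4 ✓ · (2,2)N 3/4 ✓ · (2,3)N 3/3 ✓ · (2,5)N 1/1 ✓
Row 3: (3,0)N 3/3 ✓ · (3,1)N 4/4 ✓ · (3,2)N 4/4 ✓ · (3,3)N 2/3 ✓ · (3,6)N 0/0 ✓
Row 4: (4,0)N 2/2 ✓ · (4,1)N 4/4 ✓ · (4,2)N 3/4 ✓ · (4,3)S 0/3 ✗
Row 5: (5,1)N 3/3 ✓ · (5,2)N 4/4 ✓ · (5,3)N 2/3 ✓ · (5,4)N 1/1 ✓
Row 6: (6,0)N 1/1 ✓ · (6,1)N 3/3 ✓ · (6,2)N 2/2 ✓ · (6,5)N 1/1 ✓ · (6,6)N 1/1 ✓
Unsatisfied: (0,2), (1,2), (1,6), (4,3) — 4 in total.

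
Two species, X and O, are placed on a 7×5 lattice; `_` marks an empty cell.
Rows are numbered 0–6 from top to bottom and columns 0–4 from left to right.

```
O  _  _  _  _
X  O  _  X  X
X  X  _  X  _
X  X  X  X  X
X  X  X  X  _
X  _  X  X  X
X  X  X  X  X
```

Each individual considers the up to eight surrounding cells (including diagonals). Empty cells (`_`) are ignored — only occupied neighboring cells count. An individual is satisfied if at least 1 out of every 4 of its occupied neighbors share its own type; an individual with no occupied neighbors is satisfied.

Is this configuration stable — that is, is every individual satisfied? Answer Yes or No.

Yes

Row 0: (0,0)O 1/2 ok
Row 1: (1,0)X 2/4 ok · (1,1)O 1/4 ok · (1,3)X 2/2 ok · (1,4)X 2/2 ok
Row 2: (2,0)X 4/5 ok · (2,1)X 5/6 ok · (2,3)X 5/5 ok
Row 3: (3,0)X 5/5 ok · (3,1)X 7/7 ok · (3,2)X 7/7 ok · (3,3)X 5/5 ok · (3,4)X 3/3 ok
Row 4: (4,0)X 4/4 ok · (4,1)X 7/7 ok · (4,2)X 7/7 ok · (4,3)X 7/7 ok
Row 5: (5,0)X 4/4 ok · (5,2)X 7/7 ok · (5,3)X 7/7 ok · (5,4)X 4/4 ok
Row 6: (6,0)X 2/2 ok · (6,1)X 4/4 ok · (6,2)X 4/4 ok · (6,3)X 5/5 ok · (6,4)X 3/3 ok
All meet the threshold, so the configuration is stable.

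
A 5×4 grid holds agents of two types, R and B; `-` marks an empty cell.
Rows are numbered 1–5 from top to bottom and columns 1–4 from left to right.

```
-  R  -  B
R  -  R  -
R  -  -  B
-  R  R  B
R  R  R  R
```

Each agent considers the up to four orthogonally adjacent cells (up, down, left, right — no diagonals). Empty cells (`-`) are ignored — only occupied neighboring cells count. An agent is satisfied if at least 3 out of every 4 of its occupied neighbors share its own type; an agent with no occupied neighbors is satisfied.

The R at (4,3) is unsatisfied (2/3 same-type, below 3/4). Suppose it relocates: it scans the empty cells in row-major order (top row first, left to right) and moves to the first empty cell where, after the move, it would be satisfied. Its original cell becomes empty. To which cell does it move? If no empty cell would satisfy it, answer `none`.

Vacating (4,3). Empty cells in order:
  (1,1): 2/2 same-type → satisfied — stop here.

(1,1)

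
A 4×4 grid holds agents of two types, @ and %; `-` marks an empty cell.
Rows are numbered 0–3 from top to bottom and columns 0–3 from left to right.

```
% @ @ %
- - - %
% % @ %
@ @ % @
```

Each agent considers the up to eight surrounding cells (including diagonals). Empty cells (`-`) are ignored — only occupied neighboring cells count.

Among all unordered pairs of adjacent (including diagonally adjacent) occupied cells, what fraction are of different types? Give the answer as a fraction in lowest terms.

14/23

Scan each occupied cell's neighbors to the right and below (and the two forward diagonals) so each pair is counted once.
From row 0: 3 unlike of 5 pairs (running 3/5).
From row 1: 1 unlike of 2 pairs (running 4/7).
From row 2: 8 unlike of 13 pairs (running 12/20).
From row 3: 2 unlike of 3 pairs (running 14/23).
Total adjacent occupied pairs: 23; unlike-type pairs: 14.
14/23 is already in lowest terms.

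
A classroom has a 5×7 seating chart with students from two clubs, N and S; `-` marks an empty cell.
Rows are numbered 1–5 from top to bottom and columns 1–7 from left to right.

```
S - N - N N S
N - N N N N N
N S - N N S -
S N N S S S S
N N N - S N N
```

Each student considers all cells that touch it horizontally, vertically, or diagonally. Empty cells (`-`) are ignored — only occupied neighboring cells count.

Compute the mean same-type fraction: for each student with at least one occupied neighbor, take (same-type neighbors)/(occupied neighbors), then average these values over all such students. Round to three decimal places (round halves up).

Row 1: (1,1)S 0/1 · (1,3)N 2/2 · (1,5)N 4/4 · (1,6)N 4/5 · (1,7)S 0/3
Row 2: (2,1)N 1/3 · (2,3)N 3/4 · (2,4)N 6/6 · (2,5)N 6/7 · (2,6)N 5/7 · (2,7)N 2/4
Row 3: (3,1)N 2/4 · (3,2)S 1/6 · (3,4)N 5/7 · (3,5)N 4/8 · (3,6)S 3/7
Row 4: (4,1)S 1/5 · (4,2)N 5/7 · (4,3)N 4/6 · (4,4)S 2/6 · (4,5)S 4/7 · (4,6)S 4/7 · (4,7)S 2/4
Row 5: (5,1)N 2/3 · (5,2)N 4/5 · (5,3)N 3/4 · (5,5)S 3/4 · (5,6)N 1/5 · (5,7)N 1/3
Sum over 29 students: 0/1 + 2/2 + 4/4 + 4/5 + 0/3 + 1/3 + 3/4 + 6/6 + 6/7 + 5/7 + 2/4 + 2/4 + 1/6 + 5/7 + 4/8 + 3/7 + 1/5 + 5/7 + 4/6 + 2/6 + 4/7 + 4/7 + 2/4 + 2/3 + 4/5 + 3/4 + 3/4 + 1/5 + 1/3 = 457/28; mean = 457/28 ÷ 29 = 457/812 = 0.562807… → 0.563.

0.563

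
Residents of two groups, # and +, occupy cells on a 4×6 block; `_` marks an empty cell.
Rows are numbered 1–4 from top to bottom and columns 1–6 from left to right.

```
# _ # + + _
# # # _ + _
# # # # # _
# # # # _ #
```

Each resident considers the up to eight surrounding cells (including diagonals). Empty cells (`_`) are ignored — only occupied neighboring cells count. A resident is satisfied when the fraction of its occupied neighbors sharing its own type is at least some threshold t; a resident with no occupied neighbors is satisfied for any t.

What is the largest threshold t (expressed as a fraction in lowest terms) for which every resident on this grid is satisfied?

Row 1: (1,1)# 2/2 · (1,3)# 2/3 · (1,4)+ 2/4 · (1,5)+ 2/2
Row 2: (2,1)# 4/4 · (2,2)# 7/7 · (2,3)# 5/6 · (2,5)+ 2/4
Row 3: (3,1)# 5/5 · (3,2)# 8/8 · (3,3)# 7/7 · (3,4)# 5/6 · (3,5)# 3/4
Row 4: (4,1)# 3/3 · (4,2)# 5/5 · (4,3)# 5/5 · (4,4)# 4/4 · (4,6)# 1/1
The smallest same-type fraction is 2/4 at (1,4), which reduces to 1/2. Any threshold above that leaves this resident unsatisfied.

1/2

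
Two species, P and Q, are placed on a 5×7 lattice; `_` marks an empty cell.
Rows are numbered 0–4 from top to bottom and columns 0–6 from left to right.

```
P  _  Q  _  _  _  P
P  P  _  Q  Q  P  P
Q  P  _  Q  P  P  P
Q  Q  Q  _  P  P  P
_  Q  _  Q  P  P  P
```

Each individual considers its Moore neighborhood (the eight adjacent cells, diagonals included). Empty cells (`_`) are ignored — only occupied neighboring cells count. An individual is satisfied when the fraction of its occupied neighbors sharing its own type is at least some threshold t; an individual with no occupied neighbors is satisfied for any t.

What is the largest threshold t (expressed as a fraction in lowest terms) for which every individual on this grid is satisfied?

1/3

Row 0: (0,0)P 2/2 · (0,2)Q 1/2 · (0,6)P 2/2
Row 1: (1,0)P 3/4 · (1,1)P 3/5 · (1,3)Q 3/4 · (1,4)Q 2/5 · (1,5)P 5/6 · (1,6)P 4/4
Row 2: (2,0)Q 2/5 · (2,1)P 2/6 · (2,3)Q 3/5 · (2,4)P 4/7 · (2,5)P 7/8 · (2,6)P 5/5
Row 3: (3,0)Q 3/4 · (3,1)Q 4/5 · (3,2)Q 4/5 · (3,4)P 5/7 · (3,5)P 8/8 · (3,6)P 5/5
Row 4: (4,1)Q 3/3 · (4,3)Q 1/3 · (4,4)P 3/4 · (4,5)P 5/5 · (4,6)P 3/3
The smallest same-type fraction is 2/6 at (2,1), which reduces to 1/3. Any threshold above that leaves this individual unsatisfied.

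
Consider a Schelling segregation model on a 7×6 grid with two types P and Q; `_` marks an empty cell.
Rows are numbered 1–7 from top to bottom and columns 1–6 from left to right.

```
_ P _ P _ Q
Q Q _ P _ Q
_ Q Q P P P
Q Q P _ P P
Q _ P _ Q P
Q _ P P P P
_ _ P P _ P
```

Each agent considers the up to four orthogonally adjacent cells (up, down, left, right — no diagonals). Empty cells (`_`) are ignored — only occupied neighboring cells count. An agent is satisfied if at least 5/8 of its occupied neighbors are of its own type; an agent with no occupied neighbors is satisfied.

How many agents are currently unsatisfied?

5

(1,2)P 0/1 ✗
(1,4)P 1/1 ✓
(1,6)Q 1/1 ✓
(2,1)Q 1/1 ✓
(2,2)Q 2/3 ✓
(2,4)P 2/2 ✓
(2,6)Q 1/2 ✗
(3,2)Q 3/3 ✓
(3,3)Q 1/3 ✗
(3,4)P 2/3 ✓
(3,5)P 3/3 ✓
(3,6)P 2/3 ✓
(4,1)Q 2/2 ✓
(4,2)Q 2/3 ✓
(4,3)P 1/3 ✗
(4,5)P 2/3 ✓
(4,6)P 3/3 ✓
(5,1)Q 2/2 ✓
(5,3)P 2/2 ✓
(5,5)Q 0/3 ✗
(5,6)P 2/3 ✓
(6,1)Q 1/1 ✓
(6,3)P 3/3 ✓
(6,4)P 3/3 ✓
(6,5)P 2/3 ✓
(6,6)P 3/3 ✓
(7,3)P 2/2 ✓
(7,4)P 2/2 ✓
(7,6)P 1/1 ✓
Unsatisfied: (1,2), (2,6), (3,3), (4,3), (5,5) — 5 in total.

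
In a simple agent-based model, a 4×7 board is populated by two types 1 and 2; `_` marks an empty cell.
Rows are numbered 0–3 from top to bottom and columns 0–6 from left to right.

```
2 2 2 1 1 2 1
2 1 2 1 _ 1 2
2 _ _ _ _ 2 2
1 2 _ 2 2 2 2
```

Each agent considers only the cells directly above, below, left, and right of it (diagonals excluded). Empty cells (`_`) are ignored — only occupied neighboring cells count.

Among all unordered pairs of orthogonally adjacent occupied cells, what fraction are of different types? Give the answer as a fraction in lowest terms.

13/27

Scan each occupied cell's neighbors to the right and below so each pair is counted once.
Row 0: 2(0,0)–2(0,1)= 2(0,0)–2(1,0)= 2(0,1)–2(0,2)= 2(0,1)–1(1,1)≠ 2(0,2)–1(0,3)≠ 2(0,2)–2(1,2)= 1(0,3)–1(0,4)= 1(0,3)–1(1,3)= 1(0,4)–2(0,5)≠ 2(0,5)–1(0,6)≠ 2(0,5)–1(1,5)≠ 1(0,6)–2(1,6)≠  → 6/12 unlike.
Row 1: 2(1,0)–1(1,1)≠ 2(1,0)–2(2,0)= 1(1,1)–2(1,2)≠ 2(1,2)–1(1,3)≠ 1(1,5)–2(1,6)≠ 1(1,5)–2(2,5)≠ 2(1,6)–2(2,6)=  → 5/7 unlike.
Row 2: 2(2,0)–1(3,0)≠ 2(2,5)–2(2,6)= 2(2,5)–2(3,5)= 2(2,6)–2(3,6)=  → 1/4 unlike.
Row 3: 1(3,0)–2(3,1)≠ 2(3,3)–2(3,4)= 2(3,4)–2(3,5)= 2(3,5)–2(3,6)=  → 1/4 unlike.
Total adjacent occupied pairs: 27; unlike-type pairs: 13.
13/27 is already in lowest terms.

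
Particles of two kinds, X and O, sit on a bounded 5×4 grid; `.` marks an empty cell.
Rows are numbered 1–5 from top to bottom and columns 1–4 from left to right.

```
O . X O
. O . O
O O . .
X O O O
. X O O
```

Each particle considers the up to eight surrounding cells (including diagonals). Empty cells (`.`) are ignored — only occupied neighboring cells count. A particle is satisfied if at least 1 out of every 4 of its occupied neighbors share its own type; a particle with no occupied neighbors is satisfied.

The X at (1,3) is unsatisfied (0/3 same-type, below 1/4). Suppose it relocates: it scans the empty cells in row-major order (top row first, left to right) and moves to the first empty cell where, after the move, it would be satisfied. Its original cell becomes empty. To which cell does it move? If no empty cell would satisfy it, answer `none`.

Vacating (1,3). Empty cells in order:
  (1,2): 0/2 same-type → still unsatisfied.
  (2,1): 0/4 same-type → still unsatisfied.
  (2,3): 0/4 same-type → still unsatisfied.
  (3,3): 0/6 same-type → still unsatisfied.
  (3,4): 0/3 same-type → still unsatisfied.
  (5,1): 2/3 same-type → satisfied — stop here.

(5,1)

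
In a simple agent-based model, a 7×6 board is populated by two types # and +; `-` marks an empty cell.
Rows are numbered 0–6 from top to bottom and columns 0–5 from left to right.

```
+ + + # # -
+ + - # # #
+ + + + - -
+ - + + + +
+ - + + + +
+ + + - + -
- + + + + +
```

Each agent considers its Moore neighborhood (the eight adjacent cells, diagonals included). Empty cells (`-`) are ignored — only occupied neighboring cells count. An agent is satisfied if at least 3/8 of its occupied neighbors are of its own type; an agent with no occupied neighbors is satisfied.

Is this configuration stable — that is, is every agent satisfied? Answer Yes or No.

(0,0)+ 3/3 ok
(0,1)+ 4/4 ok
(0,2)+ 2/4 ok
(0,3)# 3/4 ok
(0,4)# 4/4 ok
(1,0)+ 5/5 ok
(1,1)+ 7/7 ok
(1,3)# 3/6 ok
(1,4)# 4/5 ok
(1,5)# 2/2 ok
(2,0)+ 4/4 ok
(2,1)+ 6/6 ok
(2,2)+ 5/6 ok
(2,3)+ 4/6 ok
(3,0)+ 3/3 ok
(3,2)+ 6/6 ok
(3,3)+ 7/7 ok
(3,4)+ 6/6 ok
(3,5)+ 3/3 ok
(4,0)+ 3/3 ok
(4,2)+ 5/5 ok
(4,3)+ 7/7 ok
(4,4)+ 6/6 ok
(4,5)+ 4/4 ok
(5,0)+ 3/3 ok
(5,1)+ 6/6 ok
(5,2)+ 6/6 ok
(5,4)+ 6/6 ok
(6,1)+ 4/4 ok
(6,2)+ 4/4 ok
(6,3)+ 4/4 ok
(6,4)+ 3/3 ok
(6,5)+ 2/2 ok
All meet the threshold, so the configuration is stable.

Yes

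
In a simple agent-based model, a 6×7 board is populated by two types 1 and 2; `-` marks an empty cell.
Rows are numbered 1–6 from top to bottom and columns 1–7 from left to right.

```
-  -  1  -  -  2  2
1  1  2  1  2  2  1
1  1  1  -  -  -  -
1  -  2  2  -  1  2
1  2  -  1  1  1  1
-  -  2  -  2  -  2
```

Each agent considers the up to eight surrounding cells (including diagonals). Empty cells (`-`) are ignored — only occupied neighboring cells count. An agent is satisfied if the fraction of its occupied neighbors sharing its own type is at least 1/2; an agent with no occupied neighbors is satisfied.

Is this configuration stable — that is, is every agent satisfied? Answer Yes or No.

(1,3)1 2/3 ok
(1,6)2 3/4 ok
(1,7)2 2/3 ok
(2,1)1 3/3 ok
(2,2)1 5/6 ok
(2,3)2 0/5 unhappy
(2,4)1 2/4 ok
(2,5)2 2/3 ok
(2,6)2 3/4 ok
(2,7)1 0/3 unhappy
(3,1)1 4/4 ok
(3,2)1 5/7 ok
(3,3)1 3/6 ok
(4,1)1 3/4 ok
(4,3)2 2/5 unhappy
(4,4)2 1/4 unhappy
(4,6)1 3/4 ok
(4,7)2 0/3 unhappy
(5,1)1 1/2 ok
(5,2)2 2/4 ok
(5,4)1 1/5 unhappy
(5,5)1 3/5 ok
(5,6)1 3/6 ok
(5,7)1 2/4 ok
(6,3)2 1/2 ok
(6,5)2 0/3 unhappy
(6,7)2 0/2 unhappy
For instance (2,3) has only 0/5 same-type neighbors, below 1/2.

No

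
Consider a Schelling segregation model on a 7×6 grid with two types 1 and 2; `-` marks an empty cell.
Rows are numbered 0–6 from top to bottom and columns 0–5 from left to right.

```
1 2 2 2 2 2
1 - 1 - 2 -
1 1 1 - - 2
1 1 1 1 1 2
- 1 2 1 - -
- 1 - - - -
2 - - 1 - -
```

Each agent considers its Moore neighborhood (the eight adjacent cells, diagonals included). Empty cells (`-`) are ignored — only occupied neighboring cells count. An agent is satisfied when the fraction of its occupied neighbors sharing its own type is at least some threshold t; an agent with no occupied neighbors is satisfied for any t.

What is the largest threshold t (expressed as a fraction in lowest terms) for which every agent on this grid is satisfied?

(0,0)1 1/2
(0,1)2 1/4
(0,2)2 2/3
(0,3)2 3/4
(0,4)2 3/3
(0,5)2 2/2
(1,0)1 3/4
(1,2)1 2/5
(1,4)2 4/4
(2,0)1 4/4
(2,1)1 7/7
(2,2)1 5/5
(2,5)2 2/3
(3,0)1 4/4
(3,1)1 6/7
(3,2)1 6/7
(3,3)1 4/5
(3,4)1 2/4
(3,5)2 1/2
(4,1)1 4/5
(4,2)2 0/6
(4,3)1 3/4
(5,1)1 1/3
(6,0)2 0/1
(6,3)1 — no occupied neighbors
The smallest same-type fraction is 0/6 at (4,2), which reduces to 0/1. Any threshold above that leaves this agent unsatisfied.

0/1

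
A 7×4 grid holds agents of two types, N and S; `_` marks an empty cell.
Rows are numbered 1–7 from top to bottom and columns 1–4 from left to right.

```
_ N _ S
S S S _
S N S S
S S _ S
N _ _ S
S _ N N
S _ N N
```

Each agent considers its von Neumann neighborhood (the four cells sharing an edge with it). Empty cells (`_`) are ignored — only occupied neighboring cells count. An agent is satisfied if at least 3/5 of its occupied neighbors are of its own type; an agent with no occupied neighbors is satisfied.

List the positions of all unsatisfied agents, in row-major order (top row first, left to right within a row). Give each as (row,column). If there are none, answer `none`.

(1,2), (2,2), (3,2), (4,2), (5,1), (5,4), (6,1)

Row 1: (1,2)N 0/1 unhappy · (1,4)S 0/0 ok
Row 2: (2,1)S 2/2 ok · (2,2)S 2/4 unhappy · (2,3)S 2/2 ok
Row 3: (3,1)S 2/3 ok · (3,2)N 0/4 unhappy · (3,3)S 2/3 ok · (3,4)S 2/2 ok
Row 4: (4,1)S 2/3 ok · (4,2)S 1/2 unhappy · (4,4)S 2/2 ok
Row 5: (5,1)N 0/2 unhappy · (5,4)S 1/2 unhappy
Row 6: (6,1)S 1/2 unhappy · (6,3)N 2/2 ok · (6,4)N 2/3 ok
Row 7: (7,1)S 1/1 ok · (7,3)N 2/2 ok · (7,4)N 2/2 ok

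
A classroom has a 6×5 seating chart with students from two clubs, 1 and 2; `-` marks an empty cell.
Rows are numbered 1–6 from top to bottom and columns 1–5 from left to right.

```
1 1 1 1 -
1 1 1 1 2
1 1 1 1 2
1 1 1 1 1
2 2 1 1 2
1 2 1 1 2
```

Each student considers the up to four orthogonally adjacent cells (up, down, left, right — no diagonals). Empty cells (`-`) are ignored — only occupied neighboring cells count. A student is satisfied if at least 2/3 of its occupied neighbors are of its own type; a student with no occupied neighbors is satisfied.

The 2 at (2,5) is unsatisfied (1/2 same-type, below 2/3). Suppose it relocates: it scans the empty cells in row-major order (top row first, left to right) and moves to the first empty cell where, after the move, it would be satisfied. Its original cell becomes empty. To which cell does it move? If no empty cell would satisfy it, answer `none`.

none

Vacating (2,5). Empty cells in order:
  (1,5): 0/1 same-type → still unsatisfied.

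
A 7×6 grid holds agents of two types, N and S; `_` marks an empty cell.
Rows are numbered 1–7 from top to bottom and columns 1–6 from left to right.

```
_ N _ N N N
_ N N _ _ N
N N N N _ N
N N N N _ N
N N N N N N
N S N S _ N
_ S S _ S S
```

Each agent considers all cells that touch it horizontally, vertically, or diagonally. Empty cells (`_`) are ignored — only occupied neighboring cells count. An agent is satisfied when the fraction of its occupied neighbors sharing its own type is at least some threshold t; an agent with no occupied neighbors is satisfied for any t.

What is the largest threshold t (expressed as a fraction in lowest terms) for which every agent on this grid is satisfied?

Row 1: (1,2)N 2/2 · (1,4)N 2/2 · (1,5)N 3/3 · (1,6)N 2/2
Row 2: (2,2)N 5/5 · (2,3)N 6/6 · (2,6)N 3/3
Row 3: (3,1)N 4/4 · (3,2)N 7/7 · (3,3)N 7/7 · (3,4)N 4/4 · (3,6)N 2/2
Row 4: (4,1)N 5/5 · (4,2)N 8/8 · (4,3)N 8/8 · (4,4)N 6/6 · (4,6)N 3/3
Row 5: (5,1)N 4/5 · (5,2)N 7/8 · (5,3)N 6/8 · (5,4)N 5/6 · (5,5)N 5/6 · (5,6)N 3/3
Row 6: (6,1)N 2/4 · (6,2)S 2/7 · (6,3)N 3/7 · (6,4)S 2/6 · (6,6)N 2/4
Row 7: (7,2)S 2/4 · (7,3)S 3/4 · (7,5)S 2/3 · (7,6)S 1/2
The smallest same-type fraction is 2/7 at (6,2), which reduces to 2/7. Any threshold above that leaves this agent unsatisfied.

2/7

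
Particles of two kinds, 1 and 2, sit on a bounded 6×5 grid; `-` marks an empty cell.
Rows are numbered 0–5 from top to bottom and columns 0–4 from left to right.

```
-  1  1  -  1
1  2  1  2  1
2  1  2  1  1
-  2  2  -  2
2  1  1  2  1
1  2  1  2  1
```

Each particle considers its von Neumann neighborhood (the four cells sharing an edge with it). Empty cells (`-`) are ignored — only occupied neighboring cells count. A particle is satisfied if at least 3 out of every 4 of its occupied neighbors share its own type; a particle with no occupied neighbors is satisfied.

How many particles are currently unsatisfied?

(0,1)1 1/2 unhappy
(0,2)1 2/2 ok
(0,4)1 1/1 ok
(1,0)1 0/2 unhappy
(1,1)2 0/4 unhappy
(1,2)1 1/4 unhappy
(1,3)2 0/3 unhappy
(1,4)1 2/3 unhappy
(2,0)2 0/2 unhappy
(2,1)1 0/4 unhappy
(2,2)2 1/4 unhappy
(2,3)1 1/3 unhappy
(2,4)1 2/3 unhappy
(3,1)2 1/3 unhappy
(3,2)2 2/3 unhappy
(3,4)2 0/2 unhappy
(4,0)2 0/2 unhappy
(4,1)1 1/4 unhappy
(4,2)1 2/4 unhappy
(4,3)2 1/3 unhappy
(4,4)1 1/3 unhappy
(5,0)1 0/2 unhappy
(5,1)2 0/3 unhappy
(5,2)1 1/3 unhappy
(5,3)2 1/3 unhappy
(5,4)1 1/2 unhappy
Unsatisfied: (0,1), (1,0), (1,1), (1,2), (1,3), (1,4), (2,0), (2,1), (2,2), (2,3), (2,4), (3,1), (3,2), (3,4), (4,0), (4,1), (4,2), (4,3), (4,4), (5,0), (5,1), (5,2), (5,3), (5,4) — 24 in total.

24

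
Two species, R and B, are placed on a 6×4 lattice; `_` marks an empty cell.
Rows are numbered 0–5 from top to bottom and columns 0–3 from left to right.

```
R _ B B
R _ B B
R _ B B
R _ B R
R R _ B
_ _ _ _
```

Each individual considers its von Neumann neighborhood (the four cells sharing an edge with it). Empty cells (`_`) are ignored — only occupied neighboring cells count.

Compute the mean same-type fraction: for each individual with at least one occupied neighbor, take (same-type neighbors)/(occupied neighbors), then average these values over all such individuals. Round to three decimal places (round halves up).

0.811

Row 0: (0,0)R 1/1 · (0,2)B 2/2 · (0,3)B 2/2
Row 1: (1,0)R 2/2 · (1,2)B 3/3 · (1,3)B 3/3
Row 2: (2,0)R 2/2 · (2,2)B 3/3 · (2,3)B 2/3
Row 3: (3,0)R 2/2 · (3,2)B 1/2 · (3,3)R 0/3
Row 4: (4,0)R 2/2 · (4,1)R 1/1 · (4,3)B 0/1
Sum over 15 individuals: 1/1 + 2/2 + 2/2 + 2/2 + 3/3 + 3/3 + 2/2 + 3/3 + 2/3 + 2/2 + 1/2 + 0/3 + 2/2 + 1/1 + 0/1 = 73/6; mean = 73/6 ÷ 15 = 73/90 = 0.811111… → 0.811.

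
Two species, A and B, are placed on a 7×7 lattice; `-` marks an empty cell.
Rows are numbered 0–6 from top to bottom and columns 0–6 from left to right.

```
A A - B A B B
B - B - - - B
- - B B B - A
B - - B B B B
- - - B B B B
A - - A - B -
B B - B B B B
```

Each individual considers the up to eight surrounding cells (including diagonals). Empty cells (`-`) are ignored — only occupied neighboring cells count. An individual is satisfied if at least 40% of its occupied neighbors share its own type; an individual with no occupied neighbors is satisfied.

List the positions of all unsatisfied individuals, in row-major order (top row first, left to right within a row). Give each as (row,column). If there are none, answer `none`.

(0,1), (0,4), (1,0), (2,6), (5,0), (5,3)

(0,0)A 1/2 ok
(0,1)A 1/3 unhappy
(0,3)B 1/2 ok
(0,4)A 0/2 unhappy
(0,5)B 2/3 ok
(0,6)B 2/2 ok
(1,0)B 0/2 unhappy
(1,2)B 3/4 ok
(1,6)B 2/3 ok
(2,2)B 3/3 ok
(2,3)B 5/5 ok
(2,4)B 4/4 ok
(2,6)A 0/3 unhappy
(3,0)B 0/0 ok
(3,3)B 6/6 ok
(3,4)B 7/7 ok
(3,5)B 6/7 ok
(3,6)B 3/4 ok
(4,3)B 3/4 ok
(4,4)B 6/7 ok
(4,5)B 6/6 ok
(4,6)B 4/4 ok
(5,0)A 0/2 unhappy
(5,3)A 0/4 unhappy
(5,5)B 6/6 ok
(6,0)B 1/2 ok
(6,1)B 1/2 ok
(6,3)B 1/2 ok
(6,4)B 3/4 ok
(6,5)B 3/3 ok
(6,6)B 2/2 ok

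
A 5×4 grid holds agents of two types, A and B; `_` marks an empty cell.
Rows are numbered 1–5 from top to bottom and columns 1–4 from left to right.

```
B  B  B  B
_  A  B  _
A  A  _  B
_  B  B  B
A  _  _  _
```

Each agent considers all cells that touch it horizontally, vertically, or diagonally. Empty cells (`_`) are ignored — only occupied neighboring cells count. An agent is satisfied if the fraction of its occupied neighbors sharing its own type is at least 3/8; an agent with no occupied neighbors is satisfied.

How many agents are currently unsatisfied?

3

(1,1)B 1/2 ok
(1,2)B 3/4 ok
(1,3)B 3/4 ok
(1,4)B 2/2 ok
(2,2)A 2/6 unhappy
(2,3)B 4/6 ok
(3,1)A 2/3 ok
(3,2)A 2/5 ok
(3,4)B 3/3 ok
(4,2)B 1/4 unhappy
(4,3)B 3/4 ok
(4,4)B 2/2 ok
(5,1)A 0/1 unhappy
Unsatisfied: (2,2), (4,2), (5,1) — 3 in total.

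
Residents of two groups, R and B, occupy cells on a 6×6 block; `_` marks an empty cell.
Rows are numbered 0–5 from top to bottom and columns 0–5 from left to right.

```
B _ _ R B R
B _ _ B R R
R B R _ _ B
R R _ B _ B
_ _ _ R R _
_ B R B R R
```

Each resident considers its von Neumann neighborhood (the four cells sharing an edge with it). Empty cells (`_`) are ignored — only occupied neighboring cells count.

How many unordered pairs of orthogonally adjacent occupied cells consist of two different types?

15

Scan each occupied cell's neighbors to the right and below so each pair is counted once.
Row 0: B(0,0)–B(1,0)= R(0,3)–B(0,4)≠ R(0,3)–B(1,3)≠ B(0,4)–R(0,5)≠ B(0,4)–R(1,4)≠ R(0,5)–R(1,5)=  → 4/6 unlike.
Row 1: B(1,0)–R(2,0)≠ B(1,3)–R(1,4)≠ R(1,4)–R(1,5)= R(1,5)–B(2,5)≠  → 3/4 unlike.
Row 2: R(2,0)–B(2,1)≠ R(2,0)–R(3,0)= B(2,1)–R(2,2)≠ B(2,1)–R(3,1)≠ B(2,5)–B(3,5)=  → 3/5 unlike.
Row 3: R(3,0)–R(3,1)= B(3,3)–R(4,3)≠  → 1/2 unlike.
Row 4: R(4,3)–R(4,4)= R(4,3)–B(5,3)≠ R(4,4)–R(5,4)=  → 1/3 unlike.
Row 5: B(5,1)–R(5,2)≠ R(5,2)–B(5,3)≠ B(5,3)–R(5,4)≠ R(5,4)–R(5,5)=  → 3/4 unlike.
Total adjacent occupied pairs: 24; unlike-type pairs: 15.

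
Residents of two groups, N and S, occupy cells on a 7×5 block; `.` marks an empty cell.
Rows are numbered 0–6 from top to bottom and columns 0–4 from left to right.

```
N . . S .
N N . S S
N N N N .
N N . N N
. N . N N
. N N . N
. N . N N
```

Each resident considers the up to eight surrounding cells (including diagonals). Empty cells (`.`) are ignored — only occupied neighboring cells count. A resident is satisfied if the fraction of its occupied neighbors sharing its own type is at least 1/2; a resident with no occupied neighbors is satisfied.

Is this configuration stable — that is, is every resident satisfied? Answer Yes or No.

Yes

(0,0)N 2/2 ok
(0,3)S 2/2 ok
(1,0)N 4/4 ok
(1,1)N 5/5 ok
(1,3)S 2/4 ok
(1,4)S 2/3 ok
(2,0)N 5/5 ok
(2,1)N 6/6 ok
(2,2)N 5/6 ok
(2,3)N 3/5 ok
(3,0)N 4/4 ok
(3,1)N 5/5 ok
(3,3)N 5/5 ok
(3,4)N 4/4 ok
(4,1)N 4/4 ok
(4,3)N 5/5 ok
(4,4)N 4/4 ok
(5,1)N 3/3 ok
(5,2)N 5/5 ok
(5,4)N 4/4 ok
(6,1)N 2/2 ok
(6,3)N 3/3 ok
(6,4)N 2/2 ok
All meet the threshold, so the configuration is stable.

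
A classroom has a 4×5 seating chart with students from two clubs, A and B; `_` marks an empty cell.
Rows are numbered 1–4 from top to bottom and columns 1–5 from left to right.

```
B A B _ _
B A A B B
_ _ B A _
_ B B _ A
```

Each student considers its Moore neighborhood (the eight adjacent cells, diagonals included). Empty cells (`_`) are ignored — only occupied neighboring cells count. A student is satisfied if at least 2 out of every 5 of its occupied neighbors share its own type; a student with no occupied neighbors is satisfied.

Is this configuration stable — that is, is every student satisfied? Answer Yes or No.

No

(1,1)B 1/3 unhappy
(1,2)A 2/5 ok
(1,3)B 1/4 unhappy
(2,1)B 1/3 unhappy
(2,2)A 2/6 unhappy
(2,3)A 3/6 ok
(2,4)B 3/5 ok
(2,5)B 1/2 ok
(3,3)B 3/6 ok
(3,4)A 2/6 unhappy
(4,2)B 2/2 ok
(4,3)B 2/3 ok
(4,5)A 1/1 ok
For instance (1,1) has only 1/3 same-type neighbors, below 2/5.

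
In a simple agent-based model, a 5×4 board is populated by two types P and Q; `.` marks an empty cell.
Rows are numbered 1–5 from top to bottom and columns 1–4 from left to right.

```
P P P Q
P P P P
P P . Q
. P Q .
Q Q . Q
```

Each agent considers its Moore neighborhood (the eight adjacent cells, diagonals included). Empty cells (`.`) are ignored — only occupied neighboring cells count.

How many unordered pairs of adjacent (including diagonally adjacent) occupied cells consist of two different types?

9

Scan each occupied cell's neighbors to the right and below (and the two forward diagonals) so each pair is counted once.
From row 1: 3 unlike of 13 pairs (running 3/13).
From row 2: 2 unlike of 10 pairs (running 5/23).
From row 3: 1 unlike of 5 pairs (running 6/28).
From row 4: 3 unlike of 5 pairs (running 9/33).
From row 5: 0 unlike of 1 pairs (running 9/34).
Total adjacent occupied pairs: 34; unlike-type pairs: 9.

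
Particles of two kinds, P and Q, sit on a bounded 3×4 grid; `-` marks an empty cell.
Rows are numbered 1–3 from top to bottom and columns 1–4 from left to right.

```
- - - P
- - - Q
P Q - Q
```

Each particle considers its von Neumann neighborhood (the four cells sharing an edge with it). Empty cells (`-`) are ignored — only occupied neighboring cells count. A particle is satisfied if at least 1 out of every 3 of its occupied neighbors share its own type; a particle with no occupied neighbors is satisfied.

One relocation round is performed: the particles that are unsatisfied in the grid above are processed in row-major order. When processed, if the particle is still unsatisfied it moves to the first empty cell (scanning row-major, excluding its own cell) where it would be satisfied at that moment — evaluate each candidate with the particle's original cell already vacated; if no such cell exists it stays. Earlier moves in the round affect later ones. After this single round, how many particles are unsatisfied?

Initially unsatisfied (in order): (1,4), (3,1), (3,2).
  (1,4) → (1,1).
  (3,1) → (1,2).
  (3,2): now satisfied by earlier moves; stays.
Resulting grid:
P P - -
- - - Q
- Q - Q
All satisfied now.

0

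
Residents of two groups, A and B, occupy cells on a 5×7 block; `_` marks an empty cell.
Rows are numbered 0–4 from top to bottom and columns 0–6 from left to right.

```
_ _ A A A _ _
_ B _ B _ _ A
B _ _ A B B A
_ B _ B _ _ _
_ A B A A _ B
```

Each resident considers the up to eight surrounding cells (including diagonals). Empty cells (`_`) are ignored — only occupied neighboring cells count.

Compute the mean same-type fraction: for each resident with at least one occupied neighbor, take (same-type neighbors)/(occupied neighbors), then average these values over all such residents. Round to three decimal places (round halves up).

Row 0: (0,2)A 1/3 · (0,3)A 2/3 · (0,4)A 1/2
Row 1: (1,1)B 1/2 · (1,3)B 1/5 · (1,6)A 1/2
Row 2: (2,0)B 2/2 · (2,3)A 0/3 · (2,4)B 3/4 · (2,5)B 1/3 · (2,6)A 1/2
Row 3: (3,1)B 2/3 · (3,3)B 2/5
Row 4: (4,1)A 0/2 · (4,2)B 2/4 · (4,3)A 1/3 · (4,4)A 1/2 · (4,6)B — no occupied neighbors
Sum over 17 residents: 1/3 + 2/3 + 1/2 + 1/2 + 1/5 + 1/2 + 2/2 + 0/3 + 3/4 + 1/3 + 1/2 + 2/3 + 2/5 + 0/2 + 2/4 + 1/3 + 1/2 = 461/60; mean = 461/60 ÷ 17 = 461/1020 = 0.451960… → 0.452.

0.452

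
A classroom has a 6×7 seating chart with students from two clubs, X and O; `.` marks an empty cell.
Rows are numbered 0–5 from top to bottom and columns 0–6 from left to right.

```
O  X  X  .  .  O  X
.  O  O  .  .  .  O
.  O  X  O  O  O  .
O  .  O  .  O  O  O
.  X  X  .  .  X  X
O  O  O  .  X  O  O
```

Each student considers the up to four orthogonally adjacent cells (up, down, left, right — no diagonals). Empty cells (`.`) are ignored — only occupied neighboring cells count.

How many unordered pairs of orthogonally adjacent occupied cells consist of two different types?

Scan each occupied cell's neighbors to the right and below so each pair is counted once.
From row 0: 5 unlike of 6 pairs (running 5/6).
From row 1: 1 unlike of 3 pairs (running 6/9).
From row 2: 3 unlike of 7 pairs (running 9/16).
From row 3: 3 unlike of 5 pairs (running 12/21).
From row 4: 4 unlike of 6 pairs (running 16/27).
From row 5: 1 unlike of 4 pairs (running 17/31).
Total adjacent occupied pairs: 31; unlike-type pairs: 17.

17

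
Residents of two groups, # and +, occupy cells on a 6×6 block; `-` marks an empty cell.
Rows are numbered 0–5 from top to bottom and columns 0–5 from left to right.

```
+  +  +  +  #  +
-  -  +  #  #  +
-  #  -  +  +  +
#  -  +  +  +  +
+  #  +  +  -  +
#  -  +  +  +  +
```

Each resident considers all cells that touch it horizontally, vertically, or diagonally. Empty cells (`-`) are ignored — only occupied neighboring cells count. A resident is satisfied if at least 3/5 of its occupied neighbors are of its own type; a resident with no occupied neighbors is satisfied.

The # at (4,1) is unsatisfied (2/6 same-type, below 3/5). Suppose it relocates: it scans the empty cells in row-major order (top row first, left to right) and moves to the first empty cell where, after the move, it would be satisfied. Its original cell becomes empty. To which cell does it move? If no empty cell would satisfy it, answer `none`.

Vacating (4,1). Empty cells in order:
  (1,0): 1/3 same-type → still unsatisfied.
  (1,1): 1/5 same-type → still unsatisfied.
  (2,0): 2/2 same-type → satisfied — stop here.

(2,0)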